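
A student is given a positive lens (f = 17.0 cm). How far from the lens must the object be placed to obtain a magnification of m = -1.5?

28.3 cm

m = −d_i/d_o ⇒ d_i = −m·d_o.
1/f = 1/d_o + 1/d_i = 1/d_o − 1/(m·d_o) = (1 − 1/m)/d_o, so d_o = f(1 − 1/m) = (17.00)(1 − 1/(-1.5)) = 28.3 cm.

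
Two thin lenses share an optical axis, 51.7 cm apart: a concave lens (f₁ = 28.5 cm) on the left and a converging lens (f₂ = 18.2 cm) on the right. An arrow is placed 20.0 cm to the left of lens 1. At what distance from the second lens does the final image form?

25.5 cm

Lens 1 is diverging, so f₁ = −28.5 cm.
Lens 1: 1/d_i1 = 1/f₁ − 1/d_o1 = 1/(-28.5) − 1/(20.0) = -0.08509, so d_i1 = -11.75 cm.
The intermediate image is 11.75 cm to the left of lens 1 (virtual), which is 51.7 − (-11.75) = 63.45 cm to the left of lens 2, so d_o2 = +63.45 cm.
Lens 2: 1/d_i2 = 1/f₂ − 1/d_o2 = 1/(18.2) − 1/(63.45) = 0.03918, so d_i2 = 25.5 cm.
The final image is real, 25.5 cm to the right of lens 2 (overall magnification ≈ -0.24).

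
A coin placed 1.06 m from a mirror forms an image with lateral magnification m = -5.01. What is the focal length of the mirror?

m = −d_i/d_o ⇒ d_i = −m·d_o = −(-5.01)·(1.06) = 5.311 m.
1/f = 1/d_o + 1/d_i = 1/(1.06) + 1/(5.311) = 1.132, so f = 0.884 m.
Since f is positive, the mirror is concave.

f = 0.884 m (concave)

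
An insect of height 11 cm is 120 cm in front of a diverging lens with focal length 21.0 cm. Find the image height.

For a diverging lens, f = -21.0 cm.
1/d_i = 1/f − 1/d_o = 1/(-21.00) − 1/(120) = -0.05595, so d_i = -17.87 cm.
m = −d_i/d_o = +0.1489.
|h_i| = |m|·h_o = 0.1489 × 11 = 1.64 cm. The image is virtual, upright and reduced, on the same side as the object.

1.64 cm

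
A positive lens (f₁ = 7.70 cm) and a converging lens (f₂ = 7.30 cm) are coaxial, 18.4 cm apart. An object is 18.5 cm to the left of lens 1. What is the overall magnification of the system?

Lens 1: 1/d_i1 = 1/(7.70) − 1/(18.5) = 0.07582, so d_i1 = 13.19 cm; m₁ = −d_i1/d_o1 = -0.7130.
d_o2 = 18.4 − (13.19) = 5.210 cm.
Lens 2: 1/d_i2 = 1/(7.30) − 1/(5.210) = -0.05495, so d_i2 = -18.20 cm; m₂ = −d_i2/d_o2 = +3.493.
m = m₁·m₂ = (-0.7130)(+3.493) = -2.49.

m = -2.49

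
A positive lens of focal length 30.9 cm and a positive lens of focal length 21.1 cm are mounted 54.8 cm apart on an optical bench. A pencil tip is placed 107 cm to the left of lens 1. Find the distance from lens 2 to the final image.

24.6 cm

Lens 1: 1/d_i1 = 1/f₁ − 1/d_o1 = 1/(30.9) − 1/(107) = 0.02302, so d_i1 = 43.45 cm.
The intermediate image is 43.45 cm to the right of lens 1, which is 54.8 − (43.45) = 11.35 cm to the left of lens 2, so d_o2 = +11.35 cm.
Lens 2: 1/d_i2 = 1/f₂ − 1/d_o2 = 1/(21.1) − 1/(11.35) = -0.04071, so d_i2 = -24.6 cm.
The final image is virtual, 24.6 cm to the left of lens 2 (overall magnification ≈ -0.88).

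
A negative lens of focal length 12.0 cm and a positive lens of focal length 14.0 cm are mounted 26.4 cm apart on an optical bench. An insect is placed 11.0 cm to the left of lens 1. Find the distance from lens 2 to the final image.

Lens 1 is diverging, so f₁ = −12.0 cm.
Lens 1: 1/d_i1 = 1/f₁ − 1/d_o1 = 1/(-12.0) − 1/(11.0) = -0.1742, so d_i1 = -5.739 cm.
The intermediate image is 5.739 cm to the left of lens 1 (virtual), which is 26.4 − (-5.739) = 32.14 cm to the left of lens 2, so d_o2 = +32.14 cm.
Lens 2: 1/d_i2 = 1/f₂ − 1/d_o2 = 1/(14.0) − 1/(32.14) = 0.04031, so d_i2 = 24.8 cm.
The final image is real, 24.8 cm to the right of lens 2 (overall magnification ≈ -0.40).

24.8 cm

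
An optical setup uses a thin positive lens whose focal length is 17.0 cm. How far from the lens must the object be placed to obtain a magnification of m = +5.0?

13.6 cm

m = −d_i/d_o ⇒ d_i = −m·d_o.
1/f = 1/d_o + 1/d_i = 1/d_o − 1/(m·d_o) = (1 − 1/m)/d_o, so d_o = f(1 − 1/m) = (17.00)(1 − 1/(+5.0)) = 13.6 cm.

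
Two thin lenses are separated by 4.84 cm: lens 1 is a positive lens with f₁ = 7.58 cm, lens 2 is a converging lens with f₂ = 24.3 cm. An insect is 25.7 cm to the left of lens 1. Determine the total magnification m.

m = -0.336

Lens 1: 1/d_i1 = 1/(7.58) − 1/(25.7) = 0.09302, so d_i1 = 10.75 cm; m₁ = −d_i1/d_o1 = -0.4183.
d_o2 = 4.84 − (10.75) = -5.910 cm (virtual object).
Lens 2: 1/d_i2 = 1/(24.3) − 1/(-5.910) = 0.2104, so d_i2 = 4.754 cm; m₂ = −d_i2/d_o2 = +0.8044.
m = m₁·m₂ = (-0.4183)(+0.8044) = -0.336.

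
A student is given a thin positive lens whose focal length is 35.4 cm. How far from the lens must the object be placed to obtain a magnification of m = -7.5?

m = −d_i/d_o ⇒ d_i = −m·d_o.
1/f = 1/d_o + 1/d_i = 1/d_o − 1/(m·d_o) = (1 − 1/m)/d_o, so d_o = f(1 − 1/m) = (35.40)(1 − 1/(-7.5)) = 40.1 cm.

40.1 cm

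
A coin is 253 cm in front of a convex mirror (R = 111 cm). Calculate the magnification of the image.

m = +0.180

f = R/2 = 111/2 = 55.50 cm; for a convex mirror, f = -55.50 cm.
1/d_i = 1/f − 1/d_o = 1/(-55.50) − 1/(253) = -0.02197, so d_i = -45.52 cm.
m = −d_i/d_o = −(-45.52)/(253) = +0.180.
The image is virtual, upright and reduced, behind the mirror.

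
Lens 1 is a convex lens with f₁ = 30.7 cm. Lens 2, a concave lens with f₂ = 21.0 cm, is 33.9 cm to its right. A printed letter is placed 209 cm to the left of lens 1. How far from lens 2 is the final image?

2.32 cm

Lens 1: 1/d_i1 = 1/f₁ − 1/d_o1 = 1/(30.7) − 1/(209) = 0.02779, so d_i1 = 35.99 cm.
The intermediate image is 35.99 cm to the right of lens 1, which lies 2.090 cm to the right of lens 2 — a virtual object — so d_o2 = −2.090 cm.
Lens 2 is diverging, so f₂ = −21.0 cm.
Lens 2: 1/d_i2 = 1/f₂ − 1/d_o2 = 1/(-21.0) − 1/(-2.090) = 0.4308, so d_i2 = 2.32 cm.
The final image is real, 2.32 cm to the right of lens 2 (overall magnification ≈ -0.19).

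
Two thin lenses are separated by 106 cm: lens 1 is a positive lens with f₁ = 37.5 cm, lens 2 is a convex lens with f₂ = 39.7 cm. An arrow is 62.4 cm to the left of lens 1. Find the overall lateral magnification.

Lens 1: 1/d_i1 = 1/(37.5) − 1/(62.4) = 0.01064, so d_i1 = 93.98 cm; m₁ = −d_i1/d_o1 = -1.506.
d_o2 = 106 − (93.98) = 12.02 cm.
Lens 2: 1/d_i2 = 1/(39.7) − 1/(12.02) = -0.05801, so d_i2 = -17.24 cm; m₂ = −d_i2/d_o2 = +1.434.
m = m₁·m₂ = (-1.506)(+1.434) = -2.16.

m = -2.16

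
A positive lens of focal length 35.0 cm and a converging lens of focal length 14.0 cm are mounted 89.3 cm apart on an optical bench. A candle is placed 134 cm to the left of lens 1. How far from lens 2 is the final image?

21.0 cm

Lens 1: 1/d_i1 = 1/f₁ − 1/d_o1 = 1/(35.0) − 1/(134) = 0.02111, so d_i1 = 47.37 cm.
The intermediate image is 47.37 cm to the right of lens 1, which is 89.3 − (47.37) = 41.93 cm to the left of lens 2, so d_o2 = +41.93 cm.
Lens 2: 1/d_i2 = 1/f₂ − 1/d_o2 = 1/(14.0) − 1/(41.93) = 0.04758, so d_i2 = 21.0 cm.
The final image is real, 21.0 cm to the right of lens 2 (overall magnification ≈ 0.18).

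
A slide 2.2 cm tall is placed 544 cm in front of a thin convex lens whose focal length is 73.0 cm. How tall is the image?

0.341 cm

1/d_i = 1/f − 1/d_o = 1/(73.00) − 1/(544) = 0.01186, so d_i = 84.31 cm.
m = −d_i/d_o = -0.1550.
|h_i| = |m|·h_o = 0.1550 × 2.2 = 0.341 cm. The image is real, inverted and reduced, on the far side of the lens.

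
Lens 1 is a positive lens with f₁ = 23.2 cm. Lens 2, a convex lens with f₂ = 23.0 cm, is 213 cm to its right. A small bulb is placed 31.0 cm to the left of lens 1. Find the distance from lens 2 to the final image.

Lens 1: 1/d_i1 = 1/f₁ − 1/d_o1 = 1/(23.2) − 1/(31.0) = 0.01085, so d_i1 = 92.21 cm.
The intermediate image is 92.21 cm to the right of lens 1, which is 213 − (92.21) = 120.8 cm to the left of lens 2, so d_o2 = +120.8 cm.
Lens 2: 1/d_i2 = 1/f₂ − 1/d_o2 = 1/(23.0) − 1/(120.8) = 0.03520, so d_i2 = 28.4 cm.
The final image is real, 28.4 cm to the right of lens 2 (overall magnification ≈ 0.70).

28.4 cm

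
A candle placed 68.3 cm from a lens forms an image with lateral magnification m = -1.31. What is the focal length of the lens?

m = −d_i/d_o ⇒ d_i = −m·d_o = −(-1.31)·(68.3) = 89.47 cm.
1/f = 1/d_o + 1/d_i = 1/(68.3) + 1/(89.47) = 0.02582, so f = 38.7 cm.
Since f is positive, the lens is converging.

f = 38.7 cm (converging)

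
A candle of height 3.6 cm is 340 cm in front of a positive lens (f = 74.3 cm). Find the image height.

1.01 cm

1/d_i = 1/f − 1/d_o = 1/(74.30) − 1/(340) = 0.01052, so d_i = 95.08 cm.
m = −d_i/d_o = -0.2796.
|h_i| = |m|·h_o = 0.2796 × 3.6 = 1.01 cm. The image is real, inverted and reduced, on the far side of the lens.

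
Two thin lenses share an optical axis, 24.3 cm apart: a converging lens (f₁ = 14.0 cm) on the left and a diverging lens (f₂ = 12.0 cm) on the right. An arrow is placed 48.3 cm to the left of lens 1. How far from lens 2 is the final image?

Lens 1: 1/d_i1 = 1/f₁ − 1/d_o1 = 1/(14.0) − 1/(48.3) = 0.05072, so d_i1 = 19.71 cm.
The intermediate image is 19.71 cm to the right of lens 1, which is 24.3 − (19.71) = 4.590 cm to the left of lens 2, so d_o2 = +4.590 cm.
Lens 2 is diverging, so f₂ = −12.0 cm.
Lens 2: 1/d_i2 = 1/f₂ − 1/d_o2 = 1/(-12.0) − 1/(4.590) = -0.3012, so d_i2 = -3.32 cm.
The final image is virtual, 3.32 cm to the left of lens 2 (overall magnification ≈ -0.30).

3.32 cm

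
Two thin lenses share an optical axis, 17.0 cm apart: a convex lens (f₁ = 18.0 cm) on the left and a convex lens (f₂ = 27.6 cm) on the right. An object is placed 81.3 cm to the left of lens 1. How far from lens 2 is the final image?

Lens 1: 1/d_i1 = 1/f₁ − 1/d_o1 = 1/(18.0) − 1/(81.3) = 0.04326, so d_i1 = 23.12 cm.
The intermediate image is 23.12 cm to the right of lens 1, which lies 6.120 cm to the right of lens 2 — a virtual object — so d_o2 = −6.120 cm.
Lens 2: 1/d_i2 = 1/f₂ − 1/d_o2 = 1/(27.6) − 1/(-6.120) = 0.1996, so d_i2 = 5.01 cm.
The final image is real, 5.01 cm to the right of lens 2 (overall magnification ≈ -0.23).

5.01 cm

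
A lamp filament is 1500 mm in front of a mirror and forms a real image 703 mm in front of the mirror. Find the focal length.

f = 479 mm (concave)

Real image ⇒ d_i = +703 mm.
1/f = 1/d_o + 1/d_i = 1/(1500) + 1/(703) = 0.002089, so f = 479 mm.
Since f is positive, the mirror is concave.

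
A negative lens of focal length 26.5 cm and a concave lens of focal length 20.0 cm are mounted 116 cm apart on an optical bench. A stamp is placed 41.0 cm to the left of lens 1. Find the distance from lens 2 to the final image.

17.4 cm

Lens 1 is diverging, so f₁ = −26.5 cm.
Lens 1: 1/d_i1 = 1/f₁ − 1/d_o1 = 1/(-26.5) − 1/(41.0) = -0.06213, so d_i1 = -16.10 cm.
The intermediate image is 16.10 cm to the left of lens 1 (virtual), which is 116 − (-16.10) = 132.1 cm to the left of lens 2, so d_o2 = +132.1 cm.
Lens 2 is diverging, so f₂ = −20.0 cm.
Lens 2: 1/d_i2 = 1/f₂ − 1/d_o2 = 1/(-20.0) − 1/(132.1) = -0.05757, so d_i2 = -17.4 cm.
The final image is virtual, 17.4 cm to the left of lens 2 (overall magnification ≈ 0.052).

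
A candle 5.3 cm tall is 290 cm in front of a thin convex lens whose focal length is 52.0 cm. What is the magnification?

1/d_i = 1/f − 1/d_o = 1/(52.00) − 1/(290) = 0.01578, so d_i = 63.36 cm.
m = −d_i/d_o = −(63.36)/(290) = -0.218.
The image is real, inverted and reduced, on the far side of the lens.

m = -0.218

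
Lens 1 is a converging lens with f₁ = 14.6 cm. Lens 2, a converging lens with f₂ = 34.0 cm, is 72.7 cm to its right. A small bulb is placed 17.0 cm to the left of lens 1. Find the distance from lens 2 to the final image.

Lens 1: 1/d_i1 = 1/f₁ − 1/d_o1 = 1/(14.6) − 1/(17.0) = 0.009670, so d_i1 = 103.4 cm.
The intermediate image is 103.4 cm to the right of lens 1, which lies 30.70 cm to the right of lens 2 — a virtual object — so d_o2 = −30.70 cm.
Lens 2: 1/d_i2 = 1/f₂ − 1/d_o2 = 1/(34.0) − 1/(-30.70) = 0.06199, so d_i2 = 16.1 cm.
The final image is real, 16.1 cm to the right of lens 2 (overall magnification ≈ -3.2).

16.1 cm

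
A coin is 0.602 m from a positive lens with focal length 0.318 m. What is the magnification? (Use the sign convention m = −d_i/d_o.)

m = -1.12

1/d_i = 1/f − 1/d_o = 1/(0.3180) − 1/(0.602) = 1.484, so d_i = 0.6741 m.
m = −d_i/d_o = −(0.6741)/(0.602) = -1.12.
The image is real, inverted and enlarged, on the far side of the lens.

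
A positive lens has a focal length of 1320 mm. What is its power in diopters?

f = 132 cm = 1.32 m.
P = 1/f = 1/(1.32 m) = +0.758 D.

P = +0.758 D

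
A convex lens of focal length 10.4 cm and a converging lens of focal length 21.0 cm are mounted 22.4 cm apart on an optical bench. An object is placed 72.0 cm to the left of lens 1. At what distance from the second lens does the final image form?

20.0 cm

Lens 1: 1/d_i1 = 1/f₁ − 1/d_o1 = 1/(10.4) − 1/(72.0) = 0.08226, so d_i1 = 12.16 cm.
The intermediate image is 12.16 cm to the right of lens 1, which is 22.4 − (12.16) = 10.24 cm to the left of lens 2, so d_o2 = +10.24 cm.
Lens 2: 1/d_i2 = 1/f₂ − 1/d_o2 = 1/(21.0) − 1/(10.24) = -0.05004, so d_i2 = -20.0 cm.
The final image is virtual, 20.0 cm to the left of lens 2 (overall magnification ≈ -0.33).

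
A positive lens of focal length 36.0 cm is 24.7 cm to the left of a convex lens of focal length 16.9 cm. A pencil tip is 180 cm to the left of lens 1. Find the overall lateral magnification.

m = -0.114

Lens 1: 1/d_i1 = 1/(36.0) − 1/(180) = 0.02222, so d_i1 = 45.00 cm; m₁ = −d_i1/d_o1 = -0.2500.
d_o2 = 24.7 − (45.00) = -20.30 cm (virtual object).
Lens 2: 1/d_i2 = 1/(16.9) − 1/(-20.30) = 0.1084, so d_i2 = 9.222 cm; m₂ = −d_i2/d_o2 = +0.4543.
m = m₁·m₂ = (-0.2500)(+0.4543) = -0.114.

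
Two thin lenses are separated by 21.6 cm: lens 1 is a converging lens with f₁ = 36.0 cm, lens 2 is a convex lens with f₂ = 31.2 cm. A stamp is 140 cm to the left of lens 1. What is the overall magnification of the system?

m = -0.186

Lens 1: 1/d_i1 = 1/(36.0) − 1/(140) = 0.02063, so d_i1 = 48.46 cm; m₁ = −d_i1/d_o1 = -0.3461.
d_o2 = 21.6 − (48.46) = -26.86 cm (virtual object).
Lens 2: 1/d_i2 = 1/(31.2) − 1/(-26.86) = 0.06928, so d_i2 = 14.43 cm; m₂ = −d_i2/d_o2 = +0.5374.
m = m₁·m₂ = (-0.3461)(+0.5374) = -0.186.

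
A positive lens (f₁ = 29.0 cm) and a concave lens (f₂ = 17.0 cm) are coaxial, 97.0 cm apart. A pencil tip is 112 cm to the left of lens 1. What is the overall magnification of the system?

Lens 1: 1/d_i1 = 1/(29.0) − 1/(112) = 0.02555, so d_i1 = 39.13 cm; m₁ = −d_i1/d_o1 = -0.3494.
d_o2 = 97.0 − (39.13) = 57.87 cm.
f₂ = −17.0 cm (diverging).
Lens 2: 1/d_i2 = 1/(-17.0) − 1/(57.87) = -0.07610, so d_i2 = -13.14 cm; m₂ = −d_i2/d_o2 = +0.2271.
m = m₁·m₂ = (-0.3494)(+0.2271) = -0.0793.

m = -0.0793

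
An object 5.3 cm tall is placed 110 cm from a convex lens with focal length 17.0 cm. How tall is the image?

0.969 cm

1/d_i = 1/f − 1/d_o = 1/(17.00) − 1/(110) = 0.04973, so d_i = 20.11 cm.
m = −d_i/d_o = -0.1828.
|h_i| = |m|·h_o = 0.1828 × 5.3 = 0.969 cm. The image is real, inverted and reduced, on the far side of the lens.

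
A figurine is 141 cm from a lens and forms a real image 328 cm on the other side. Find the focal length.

Real image ⇒ d_i = +328 cm.
1/f = 1/d_o + 1/d_i = 1/(141) + 1/(328) = 0.01014, so f = 98.6 cm.
Since f is positive, the lens is converging.

f = 98.6 cm (converging)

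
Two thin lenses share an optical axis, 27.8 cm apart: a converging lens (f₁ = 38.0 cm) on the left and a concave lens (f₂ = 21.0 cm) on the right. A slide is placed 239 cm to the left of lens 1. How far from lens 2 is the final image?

101 cm

Lens 1: 1/d_i1 = 1/f₁ − 1/d_o1 = 1/(38.0) − 1/(239) = 0.02213, so d_i1 = 45.18 cm.
The intermediate image is 45.18 cm to the right of lens 1, which lies 17.38 cm to the right of lens 2 — a virtual object — so d_o2 = −17.38 cm.
Lens 2 is diverging, so f₂ = −21.0 cm.
Lens 2: 1/d_i2 = 1/f₂ − 1/d_o2 = 1/(-21.0) − 1/(-17.38) = 0.009918, so d_i2 = 101 cm.
The final image is real, 101 cm to the right of lens 2 (overall magnification ≈ -1.1).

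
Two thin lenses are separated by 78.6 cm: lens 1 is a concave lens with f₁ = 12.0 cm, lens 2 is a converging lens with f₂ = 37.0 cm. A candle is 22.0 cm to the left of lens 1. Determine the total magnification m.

f₁ = −12.0 cm (diverging).
Lens 1: 1/d_i1 = 1/(-12.0) − 1/(22.0) = -0.1288, so d_i1 = -7.765 cm; m₁ = −d_i1/d_o1 = +0.3530.
d_o2 = 78.6 − (-7.765) = 86.36 cm.
Lens 2: 1/d_i2 = 1/(37.0) − 1/(86.36) = 0.01545, so d_i2 = 64.74 cm; m₂ = −d_i2/d_o2 = -0.7496.
m = m₁·m₂ = (+0.3530)(-0.7496) = -0.265.

m = -0.265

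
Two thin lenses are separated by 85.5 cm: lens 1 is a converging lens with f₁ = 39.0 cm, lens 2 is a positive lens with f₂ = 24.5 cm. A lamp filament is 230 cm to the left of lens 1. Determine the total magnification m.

m = +0.356

Lens 1: 1/d_i1 = 1/(39.0) − 1/(230) = 0.02129, so d_i1 = 46.96 cm; m₁ = −d_i1/d_o1 = -0.2042.
d_o2 = 85.5 − (46.96) = 38.54 cm.
Lens 2: 1/d_i2 = 1/(24.5) − 1/(38.54) = 0.01487, so d_i2 = 67.25 cm; m₂ = −d_i2/d_o2 = -1.745.
m = m₁·m₂ = (-0.2042)(-1.745) = +0.356.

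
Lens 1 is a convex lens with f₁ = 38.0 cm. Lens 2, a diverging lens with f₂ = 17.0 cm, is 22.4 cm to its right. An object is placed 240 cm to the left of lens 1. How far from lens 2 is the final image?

Lens 1: 1/d_i1 = 1/f₁ − 1/d_o1 = 1/(38.0) − 1/(240) = 0.02215, so d_i1 = 45.15 cm.
The intermediate image is 45.15 cm to the right of lens 1, which lies 22.75 cm to the right of lens 2 — a virtual object — so d_o2 = −22.75 cm.
Lens 2 is diverging, so f₂ = −17.0 cm.
Lens 2: 1/d_i2 = 1/f₂ − 1/d_o2 = 1/(-17.0) − 1/(-22.75) = -0.01487, so d_i2 = -67.3 cm.
The final image is virtual, 67.3 cm to the left of lens 2 (overall magnification ≈ 0.56).

67.3 cm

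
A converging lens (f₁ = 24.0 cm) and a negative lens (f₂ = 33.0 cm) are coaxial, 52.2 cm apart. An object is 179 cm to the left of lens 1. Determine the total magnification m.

m = -0.0889

Lens 1: 1/d_i1 = 1/(24.0) − 1/(179) = 0.03608, so d_i1 = 27.72 cm; m₁ = −d_i1/d_o1 = -0.1549.
d_o2 = 52.2 − (27.72) = 24.48 cm.
f₂ = −33.0 cm (diverging).
Lens 2: 1/d_i2 = 1/(-33.0) − 1/(24.48) = -0.07115, so d_i2 = -14.05 cm; m₂ = −d_i2/d_o2 = +0.5741.
m = m₁·m₂ = (-0.1549)(+0.5741) = -0.0889.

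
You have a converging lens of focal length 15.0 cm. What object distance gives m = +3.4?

m = −d_i/d_o ⇒ d_i = −m·d_o.
1/f = 1/d_o + 1/d_i = 1/d_o − 1/(m·d_o) = (1 − 1/m)/d_o, so d_o = f(1 − 1/m) = (15.00)(1 − 1/(+3.4)) = 10.6 cm.

10.6 cm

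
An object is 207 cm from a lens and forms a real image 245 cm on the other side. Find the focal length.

f = 112 cm (converging)

Real image ⇒ d_i = +245 cm.
1/f = 1/d_o + 1/d_i = 1/(207) + 1/(245) = 0.008913, so f = 112 cm.
Since f is positive, the lens is converging.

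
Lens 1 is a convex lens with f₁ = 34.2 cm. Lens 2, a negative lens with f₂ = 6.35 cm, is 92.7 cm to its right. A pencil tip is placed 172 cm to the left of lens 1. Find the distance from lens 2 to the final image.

Lens 1: 1/d_i1 = 1/f₁ − 1/d_o1 = 1/(34.2) − 1/(172) = 0.02343, so d_i1 = 42.69 cm.
The intermediate image is 42.69 cm to the right of lens 1, which is 92.7 − (42.69) = 50.01 cm to the left of lens 2, so d_o2 = +50.01 cm.
Lens 2 is diverging, so f₂ = −6.35 cm.
Lens 2: 1/d_i2 = 1/f₂ − 1/d_o2 = 1/(-6.35) − 1/(50.01) = -0.1775, so d_i2 = -5.63 cm.
The final image is virtual, 5.63 cm to the left of lens 2 (overall magnification ≈ -0.028).

5.63 cm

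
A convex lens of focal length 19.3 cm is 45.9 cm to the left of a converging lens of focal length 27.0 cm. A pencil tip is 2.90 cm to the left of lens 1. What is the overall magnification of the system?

m = -1.42

Lens 1: 1/d_i1 = 1/(19.3) − 1/(2.90) = -0.2930, so d_i1 = -3.413 cm; m₁ = −d_i1/d_o1 = +1.177.
d_o2 = 45.9 − (-3.413) = 49.31 cm.
Lens 2: 1/d_i2 = 1/(27.0) − 1/(49.31) = 0.01676, so d_i2 = 59.68 cm; m₂ = −d_i2/d_o2 = -1.210.
m = m₁·m₂ = (+1.177)(-1.210) = -1.42.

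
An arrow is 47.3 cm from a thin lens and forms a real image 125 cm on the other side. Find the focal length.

Real image ⇒ d_i = +125 cm.
1/f = 1/d_o + 1/d_i = 1/(47.3) + 1/(125) = 0.02914, so f = 34.3 cm.
Since f is positive, the thin lens is converging.

f = 34.3 cm (converging)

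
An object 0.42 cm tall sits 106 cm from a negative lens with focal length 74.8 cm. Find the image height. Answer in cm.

For a negative lens, f = -74.8 cm.
1/d_i = 1/f − 1/d_o = 1/(-74.80) − 1/(106) = -0.02280, so d_i = -43.85 cm.
m = −d_i/d_o = +0.4137.
|h_i| = |m|·h_o = 0.4137 × 0.42 = 0.174 cm. The image is virtual, upright and reduced, on the same side as the object.

0.174 cm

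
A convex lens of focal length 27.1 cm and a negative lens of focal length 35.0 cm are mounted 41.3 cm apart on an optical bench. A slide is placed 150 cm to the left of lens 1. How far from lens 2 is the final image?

Lens 1: 1/d_i1 = 1/f₁ − 1/d_o1 = 1/(27.1) − 1/(150) = 0.03023, so d_i1 = 33.08 cm.
The intermediate image is 33.08 cm to the right of lens 1, which is 41.3 − (33.08) = 8.220 cm to the left of lens 2, so d_o2 = +8.220 cm.
Lens 2 is diverging, so f₂ = −35.0 cm.
Lens 2: 1/d_i2 = 1/f₂ − 1/d_o2 = 1/(-35.0) − 1/(8.220) = -0.1502, so d_i2 = -6.66 cm.
The final image is virtual, 6.66 cm to the left of lens 2 (overall magnification ≈ -0.18).

6.66 cm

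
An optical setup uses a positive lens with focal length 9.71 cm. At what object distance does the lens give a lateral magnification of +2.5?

m = −d_i/d_o ⇒ d_i = −m·d_o.
1/f = 1/d_o + 1/d_i = 1/d_o − 1/(m·d_o) = (1 − 1/m)/d_o, so d_o = f(1 − 1/m) = (9.710)(1 − 1/(+2.5)) = 5.83 cm.

5.83 cm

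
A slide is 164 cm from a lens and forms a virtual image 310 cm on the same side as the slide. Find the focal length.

Virtual image ⇒ d_i = −310 cm.
1/f = 1/d_o + 1/d_i = 1/(164) + 1/(-310) = 0.002872, so f = 348 cm.
Since f is positive, the lens is converging.

f = 348 cm (converging)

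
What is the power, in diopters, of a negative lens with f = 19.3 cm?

For a negative lens, f = −19.3 cm.
f = -19.3 cm = -0.193 m.
P = 1/f = 1/(-0.193 m) = -5.18 D.

P = -5.18 D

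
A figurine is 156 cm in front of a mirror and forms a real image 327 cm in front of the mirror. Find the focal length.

Real image ⇒ d_i = +327 cm.
1/f = 1/d_o + 1/d_i = 1/(156) + 1/(327) = 0.009468, so f = 106 cm.
Since f is positive, the mirror is concave.

f = 106 cm (concave)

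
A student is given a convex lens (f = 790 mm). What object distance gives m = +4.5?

614 mm

m = −d_i/d_o ⇒ d_i = −m·d_o.
1/f = 1/d_o + 1/d_i = 1/d_o − 1/(m·d_o) = (1 − 1/m)/d_o, so d_o = f(1 − 1/m) = (790.0)(1 − 1/(+4.5)) = 614 mm.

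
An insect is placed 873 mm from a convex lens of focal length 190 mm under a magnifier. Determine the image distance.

Lens equation: 1/s_i = 1/f − 1/s_o = 1/(190.0) − 1/(873) = 0.005263 − 0.001145 = 0.004118, so s_i = 243 mm.
The image is real, inverted and reduced, on the far side of the lens.

243 mm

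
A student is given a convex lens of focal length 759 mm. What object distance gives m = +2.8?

m = −d_i/d_o ⇒ d_i = −m·d_o.
1/f = 1/d_o + 1/d_i = 1/d_o − 1/(m·d_o) = (1 − 1/m)/d_o, so d_o = f(1 − 1/m) = (759.0)(1 − 1/(+2.8)) = 488 mm.

488 mm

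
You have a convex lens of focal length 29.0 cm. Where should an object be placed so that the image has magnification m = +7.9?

25.3 cm

m = −d_i/d_o ⇒ d_i = −m·d_o.
1/f = 1/d_o + 1/d_i = 1/d_o − 1/(m·d_o) = (1 − 1/m)/d_o, so d_o = f(1 − 1/m) = (29.00)(1 − 1/(+7.9)) = 25.3 cm.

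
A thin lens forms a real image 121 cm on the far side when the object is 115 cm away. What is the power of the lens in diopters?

d_i = +121 cm.
1/f = 1/d_o + 1/d_i = 1/(115) + 1/(121) = 0.01696 cm⁻¹.
f = 58.96 cm = 0.5896 m, so P = 1/f = +1.70 D.

P = +1.70 D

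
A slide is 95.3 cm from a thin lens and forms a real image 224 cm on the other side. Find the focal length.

f = 66.9 cm (converging)

Real image ⇒ d_i = +224 cm.
1/f = 1/d_o + 1/d_i = 1/(95.3) + 1/(224) = 0.01496, so f = 66.9 cm.
Since f is positive, the thin lens is converging.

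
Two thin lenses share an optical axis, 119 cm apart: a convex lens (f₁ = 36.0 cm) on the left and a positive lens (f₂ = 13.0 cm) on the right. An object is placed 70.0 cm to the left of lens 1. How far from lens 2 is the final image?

Lens 1: 1/d_i1 = 1/f₁ − 1/d_o1 = 1/(36.0) − 1/(70.0) = 0.01349, so d_i1 = 74.12 cm.
The intermediate image is 74.12 cm to the right of lens 1, which is 119 − (74.12) = 44.88 cm to the left of lens 2, so d_o2 = +44.88 cm.
Lens 2: 1/d_i2 = 1/f₂ − 1/d_o2 = 1/(13.0) − 1/(44.88) = 0.05464, so d_i2 = 18.3 cm.
The final image is real, 18.3 cm to the right of lens 2 (overall magnification ≈ 0.43).

18.3 cm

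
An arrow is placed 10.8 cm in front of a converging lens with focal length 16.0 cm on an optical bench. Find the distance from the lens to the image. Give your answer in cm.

33.2 cm

Lens equation: 1/v = 1/f − 1/u = 1/(16.00) − 1/(10.8) = 0.06250 − 0.09259 = -0.03009, so v = -33.2 cm.
The image is virtual, upright and enlarged, on the same side as the object.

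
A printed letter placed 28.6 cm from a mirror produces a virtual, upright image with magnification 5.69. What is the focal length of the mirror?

f = 34.7 cm (concave)

m = −d_i/d_o ⇒ d_i = −m·d_o = −(+5.69)·(28.6) = -162.7 cm.
1/f = 1/d_o + 1/d_i = 1/(28.6) + 1/(-162.7) = 0.02882, so f = 34.7 cm.
Since f is positive, the mirror is concave.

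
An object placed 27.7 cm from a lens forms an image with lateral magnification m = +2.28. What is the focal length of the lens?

m = −d_i/d_o ⇒ d_i = −m·d_o = −(+2.28)·(27.7) = -63.16 cm.
1/f = 1/d_o + 1/d_i = 1/(27.7) + 1/(-63.16) = 0.02027, so f = 49.3 cm.
Since f is positive, the lens is converging.

f = 49.3 cm (converging)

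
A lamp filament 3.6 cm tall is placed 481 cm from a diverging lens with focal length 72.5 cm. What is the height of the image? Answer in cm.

For a diverging lens, f = -72.5 cm.
1/d_i = 1/f − 1/d_o = 1/(-72.50) − 1/(481) = -0.01587, so d_i = -63.00 cm.
m = −d_i/d_o = +0.1310.
|h_i| = |m|·h_o = 0.1310 × 3.6 = 0.472 cm. The image is virtual, upright and reduced, on the same side as the object.

0.472 cm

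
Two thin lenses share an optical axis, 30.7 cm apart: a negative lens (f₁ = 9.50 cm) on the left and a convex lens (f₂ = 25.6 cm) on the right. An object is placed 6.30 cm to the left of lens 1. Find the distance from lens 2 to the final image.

Lens 1 is diverging, so f₁ = −9.50 cm.
Lens 1: 1/d_i1 = 1/f₁ − 1/d_o1 = 1/(-9.50) − 1/(6.30) = -0.2640, so d_i1 = -3.788 cm.
The intermediate image is 3.788 cm to the left of lens 1 (virtual), which is 30.7 − (-3.788) = 34.49 cm to the left of lens 2, so d_o2 = +34.49 cm.
Lens 2: 1/d_i2 = 1/f₂ − 1/d_o2 = 1/(25.6) − 1/(34.49) = 0.01007, so d_i2 = 99.3 cm.
The final image is real, 99.3 cm to the right of lens 2 (overall magnification ≈ -1.7).

99.3 cm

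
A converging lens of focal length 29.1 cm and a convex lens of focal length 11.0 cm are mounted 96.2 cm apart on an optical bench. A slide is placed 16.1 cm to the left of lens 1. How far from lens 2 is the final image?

12.0 cm

Lens 1: 1/d_i1 = 1/f₁ − 1/d_o1 = 1/(29.1) − 1/(16.1) = -0.02775, so d_i1 = -36.04 cm.
The intermediate image is 36.04 cm to the left of lens 1 (virtual), which is 96.2 − (-36.04) = 132.2 cm to the left of lens 2, so d_o2 = +132.2 cm.
Lens 2: 1/d_i2 = 1/f₂ − 1/d_o2 = 1/(11.0) − 1/(132.2) = 0.08334, so d_i2 = 12.0 cm.
The final image is real, 12.0 cm to the right of lens 2 (overall magnification ≈ -0.20).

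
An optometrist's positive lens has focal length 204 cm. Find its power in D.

P = +0.490 D

f = 204 cm = 2.04 m.
P = 1/f = 1/(2.04 m) = +0.490 D.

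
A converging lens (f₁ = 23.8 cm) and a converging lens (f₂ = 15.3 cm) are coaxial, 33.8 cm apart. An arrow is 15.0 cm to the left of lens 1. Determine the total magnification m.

m = -0.701

Lens 1: 1/d_i1 = 1/(23.8) − 1/(15.0) = -0.02465, so d_i1 = -40.57 cm; m₁ = −d_i1/d_o1 = +2.705.
d_o2 = 33.8 − (-40.57) = 74.37 cm.
Lens 2: 1/d_i2 = 1/(15.3) − 1/(74.37) = 0.05191, so d_i2 = 19.26 cm; m₂ = −d_i2/d_o2 = -0.2590.
m = m₁·m₂ = (+2.705)(-0.2590) = -0.701.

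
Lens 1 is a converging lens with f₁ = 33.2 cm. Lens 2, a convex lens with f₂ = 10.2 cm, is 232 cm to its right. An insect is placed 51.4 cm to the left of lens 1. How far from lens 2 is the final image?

11.0 cm

Lens 1: 1/d_i1 = 1/f₁ − 1/d_o1 = 1/(33.2) − 1/(51.4) = 0.01067, so d_i1 = 93.76 cm.
The intermediate image is 93.76 cm to the right of lens 1, which is 232 − (93.76) = 138.2 cm to the left of lens 2, so d_o2 = +138.2 cm.
Lens 2: 1/d_i2 = 1/f₂ − 1/d_o2 = 1/(10.2) − 1/(138.2) = 0.09080, so d_i2 = 11.0 cm.
The final image is real, 11.0 cm to the right of lens 2 (overall magnification ≈ 0.15).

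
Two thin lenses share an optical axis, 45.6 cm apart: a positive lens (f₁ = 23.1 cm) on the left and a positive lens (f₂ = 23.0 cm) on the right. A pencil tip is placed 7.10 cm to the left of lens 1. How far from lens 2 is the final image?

39.1 cm

Lens 1: 1/d_i1 = 1/f₁ − 1/d_o1 = 1/(23.1) − 1/(7.10) = -0.09756, so d_i1 = -10.25 cm.
The intermediate image is 10.25 cm to the left of lens 1 (virtual), which is 45.6 − (-10.25) = 55.85 cm to the left of lens 2, so d_o2 = +55.85 cm.
Lens 2: 1/d_i2 = 1/f₂ − 1/d_o2 = 1/(23.0) − 1/(55.85) = 0.02557, so d_i2 = 39.1 cm.
The final image is real, 39.1 cm to the right of lens 2 (overall magnification ≈ -1.0).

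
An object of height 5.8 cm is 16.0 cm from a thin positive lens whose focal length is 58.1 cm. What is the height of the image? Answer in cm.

1/d_i = 1/f − 1/d_o = 1/(58.10) − 1/(16.0) = -0.04529, so d_i = -22.08 cm.
m = −d_i/d_o = +1.380.
|h_i| = |m|·h_o = 1.380 × 5.8 = 8.00 cm. The image is virtual, upright and enlarged, on the same side as the object.

8.00 cm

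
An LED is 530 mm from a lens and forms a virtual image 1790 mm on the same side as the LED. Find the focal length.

f = 753 mm (converging)

Virtual image ⇒ d_i = −1790 mm.
1/f = 1/d_o + 1/d_i = 1/(530) + 1/(-1790) = 0.001328, so f = 753 mm.
Since f is positive, the lens is converging.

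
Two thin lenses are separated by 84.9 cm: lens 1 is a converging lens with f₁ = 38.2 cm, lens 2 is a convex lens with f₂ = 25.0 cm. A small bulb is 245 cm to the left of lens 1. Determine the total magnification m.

Lens 1: 1/d_i1 = 1/(38.2) − 1/(245) = 0.02210, so d_i1 = 45.26 cm; m₁ = −d_i1/d_o1 = -0.1847.
d_o2 = 84.9 − (45.26) = 39.64 cm.
Lens 2: 1/d_i2 = 1/(25.0) − 1/(39.64) = 0.01477, so d_i2 = 67.69 cm; m₂ = −d_i2/d_o2 = -1.708.
m = m₁·m₂ = (-0.1847)(-1.708) = +0.315.

m = +0.315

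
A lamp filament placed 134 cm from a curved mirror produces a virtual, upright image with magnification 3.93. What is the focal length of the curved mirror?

m = −d_i/d_o ⇒ d_i = −m·d_o = −(+3.93)·(134) = -526.6 cm.
1/f = 1/d_o + 1/d_i = 1/(134) + 1/(-526.6) = 0.005564, so f = 180 cm.
Since f is positive, the curved mirror is concave.

f = 180 cm (concave)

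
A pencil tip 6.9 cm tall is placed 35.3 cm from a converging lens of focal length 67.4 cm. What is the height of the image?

14.5 cm

1/d_i = 1/f − 1/d_o = 1/(67.40) − 1/(35.3) = -0.01349, so d_i = -74.12 cm.
m = −d_i/d_o = +2.100.
|h_i| = |m|·h_o = 2.100 × 6.9 = 14.5 cm. The image is virtual, upright and enlarged, on the same side as the object.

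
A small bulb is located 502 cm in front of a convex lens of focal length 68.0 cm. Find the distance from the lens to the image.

Thin-lens equation: 1/s_i = 1/f − 1/s_o = 1/(68.00) − 1/(502) = 0.01471 − 0.001992 = 0.01271, so s_i = 78.7 cm.
The image is real, inverted and reduced, on the far side of the lens.

78.7 cm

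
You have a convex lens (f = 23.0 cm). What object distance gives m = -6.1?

m = −d_i/d_o ⇒ d_i = −m·d_o.
1/f = 1/d_o + 1/d_i = 1/d_o − 1/(m·d_o) = (1 − 1/m)/d_o, so d_o = f(1 − 1/m) = (23.00)(1 − 1/(-6.1)) = 26.8 cm.

26.8 cm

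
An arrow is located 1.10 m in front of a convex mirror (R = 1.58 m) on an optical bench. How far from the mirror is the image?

f = R/2 = 1.58/2 = 0.7900 m; for a convex mirror, f = -0.7900 m.
Mirror equation: 1/d_i = 1/f − 1/d_o = 1/(-0.7900) − 1/(1.10) = -1.266 − 0.9091 = -2.175, so d_i = -0.460 m.
The image is virtual, upright and reduced, behind the mirror.

0.460 m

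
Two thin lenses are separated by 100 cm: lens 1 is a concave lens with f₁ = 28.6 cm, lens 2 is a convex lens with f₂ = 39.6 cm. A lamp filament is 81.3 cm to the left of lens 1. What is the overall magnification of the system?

m = -0.126

f₁ = −28.6 cm (diverging).
Lens 1: 1/d_i1 = 1/(-28.6) − 1/(81.3) = -0.04727, so d_i1 = -21.16 cm; m₁ = −d_i1/d_o1 = +0.2603.
d_o2 = 100 − (-21.16) = 121.2 cm.
Lens 2: 1/d_i2 = 1/(39.6) − 1/(121.2) = 0.01700, so d_i2 = 58.82 cm; m₂ = −d_i2/d_o2 = -0.4853.
m = m₁·m₂ = (+0.2603)(-0.4853) = -0.126.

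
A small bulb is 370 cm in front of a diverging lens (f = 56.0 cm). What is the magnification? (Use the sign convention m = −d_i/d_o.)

m = +0.131

For a diverging lens, f = -56.0 cm.
1/d_i = 1/f − 1/d_o = 1/(-56.00) − 1/(370) = -0.02056, so d_i = -48.64 cm.
m = −d_i/d_o = −(-48.64)/(370) = +0.131.
The image is virtual, upright and reduced, on the same side as the object.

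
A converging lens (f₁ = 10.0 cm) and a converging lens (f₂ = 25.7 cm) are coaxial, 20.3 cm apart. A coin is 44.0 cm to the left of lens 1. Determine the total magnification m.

m = -0.412

Lens 1: 1/d_i1 = 1/(10.0) − 1/(44.0) = 0.07727, so d_i1 = 12.94 cm; m₁ = −d_i1/d_o1 = -0.2941.
d_o2 = 20.3 − (12.94) = 7.360 cm.
Lens 2: 1/d_i2 = 1/(25.7) − 1/(7.360) = -0.09696, so d_i2 = -10.31 cm; m₂ = −d_i2/d_o2 = +1.401.
m = m₁·m₂ = (-0.2941)(+1.401) = -0.412.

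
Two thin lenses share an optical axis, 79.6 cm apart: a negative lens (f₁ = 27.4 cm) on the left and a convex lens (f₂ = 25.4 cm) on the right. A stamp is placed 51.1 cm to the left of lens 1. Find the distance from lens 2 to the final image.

34.4 cm

Lens 1 is diverging, so f₁ = −27.4 cm.
Lens 1: 1/d_i1 = 1/f₁ − 1/d_o1 = 1/(-27.4) − 1/(51.1) = -0.05607, so d_i1 = -17.84 cm.
The intermediate image is 17.84 cm to the left of lens 1 (virtual), which is 79.6 − (-17.84) = 97.44 cm to the left of lens 2, so d_o2 = +97.44 cm.
Lens 2: 1/d_i2 = 1/f₂ − 1/d_o2 = 1/(25.4) − 1/(97.44) = 0.02911, so d_i2 = 34.4 cm.
The final image is real, 34.4 cm to the right of lens 2 (overall magnification ≈ -0.12).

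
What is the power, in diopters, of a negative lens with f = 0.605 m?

P = -1.65 D

For a negative lens, f = −0.605 m.
P = 1/f = 1/(-0.605 m) = -1.65 D.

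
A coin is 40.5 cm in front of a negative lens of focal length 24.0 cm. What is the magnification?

For a negative lens, f = -24.0 cm.
1/d_i = 1/f − 1/d_o = 1/(-24.00) − 1/(40.5) = -0.06636, so d_i = -15.07 cm.
m = −d_i/d_o = −(-15.07)/(40.5) = +0.372.
The image is virtual, upright and reduced, on the same side as the object.

m = +0.372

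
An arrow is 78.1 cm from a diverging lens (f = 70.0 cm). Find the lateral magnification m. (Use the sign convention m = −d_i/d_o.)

m = +0.473

For a diverging lens, f = -70.0 cm.
1/d_i = 1/f − 1/d_o = 1/(-70.00) − 1/(78.1) = -0.02709, so d_i = -36.91 cm.
m = −d_i/d_o = −(-36.91)/(78.1) = +0.473.
The image is virtual, upright and reduced, on the same side as the object.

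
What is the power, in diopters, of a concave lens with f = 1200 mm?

For a concave lens, f = −1200 mm.
f = -120 cm = -1.20 m.
P = 1/f = 1/(-1.20 m) = -0.833 D.

P = -0.833 D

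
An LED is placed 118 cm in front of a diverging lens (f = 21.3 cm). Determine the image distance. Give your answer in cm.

For a diverging lens, f = -21.3 cm.
Thin-lens equation: 1/d_i = 1/f − 1/d_o = 1/(-21.30) − 1/(118) = -0.04695 − 0.008475 = -0.05542, so d_i = -18.0 cm.
The image is virtual, upright and reduced, on the same side as the object.

18.0 cm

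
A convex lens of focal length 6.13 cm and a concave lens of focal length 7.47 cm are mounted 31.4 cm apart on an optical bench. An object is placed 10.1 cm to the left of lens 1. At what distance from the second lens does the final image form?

5.07 cm

Lens 1: 1/d_i1 = 1/f₁ − 1/d_o1 = 1/(6.13) − 1/(10.1) = 0.06412, so d_i1 = 15.60 cm.
The intermediate image is 15.60 cm to the right of lens 1, which is 31.4 − (15.60) = 15.80 cm to the left of lens 2, so d_o2 = +15.80 cm.
Lens 2 is diverging, so f₂ = −7.47 cm.
Lens 2: 1/d_i2 = 1/f₂ − 1/d_o2 = 1/(-7.47) − 1/(15.80) = -0.1972, so d_i2 = -5.07 cm.
The final image is virtual, 5.07 cm to the left of lens 2 (overall magnification ≈ -0.50).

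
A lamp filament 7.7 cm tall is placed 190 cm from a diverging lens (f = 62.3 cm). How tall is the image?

1.90 cm

For a diverging lens, f = -62.3 cm.
1/d_i = 1/f − 1/d_o = 1/(-62.30) − 1/(190) = -0.02131, so d_i = -46.92 cm.
m = −d_i/d_o = +0.2469.
|h_i| = |m|·h_o = 0.2469 × 7.7 = 1.90 cm. The image is virtual, upright and reduced, on the same side as the object.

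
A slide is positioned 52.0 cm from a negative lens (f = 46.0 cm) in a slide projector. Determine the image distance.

24.4 cm

For a negative lens, f = -46.0 cm.
Lens equation: 1/q = 1/f − 1/p = 1/(-46.00) − 1/(52.0) = -0.02174 − 0.01923 = -0.04097, so q = -24.4 cm.
The image is virtual, upright and reduced, on the same side as the object.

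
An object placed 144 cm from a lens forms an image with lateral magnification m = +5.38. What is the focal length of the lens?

m = −d_i/d_o ⇒ d_i = −m·d_o = −(+5.38)·(144) = -774.7 cm.
1/f = 1/d_o + 1/d_i = 1/(144) + 1/(-774.7) = 0.005654, so f = 177 cm.
Since f is positive, the lens is converging.

f = 177 cm (converging)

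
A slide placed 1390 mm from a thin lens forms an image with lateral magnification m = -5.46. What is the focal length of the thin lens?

f = 1170 mm (converging)

m = −d_i/d_o ⇒ d_i = −m·d_o = −(-5.46)·(1390) = 7589 mm.
1/f = 1/d_o + 1/d_i = 1/(1390) + 1/(7589) = 0.0008512, so f = 1170 mm.
Since f is positive, the thin lens is converging.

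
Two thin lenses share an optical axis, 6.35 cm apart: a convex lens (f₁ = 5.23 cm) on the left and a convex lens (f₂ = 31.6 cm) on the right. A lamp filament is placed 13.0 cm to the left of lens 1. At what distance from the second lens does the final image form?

Lens 1: 1/d_i1 = 1/f₁ − 1/d_o1 = 1/(5.23) − 1/(13.0) = 0.1143, so d_i1 = 8.750 cm.
The intermediate image is 8.750 cm to the right of lens 1, which lies 2.400 cm to the right of lens 2 — a virtual object — so d_o2 = −2.400 cm.
Lens 2: 1/d_i2 = 1/f₂ − 1/d_o2 = 1/(31.6) − 1/(-2.400) = 0.4483, so d_i2 = 2.23 cm.
The final image is real, 2.23 cm to the right of lens 2 (overall magnification ≈ -0.63).

2.23 cm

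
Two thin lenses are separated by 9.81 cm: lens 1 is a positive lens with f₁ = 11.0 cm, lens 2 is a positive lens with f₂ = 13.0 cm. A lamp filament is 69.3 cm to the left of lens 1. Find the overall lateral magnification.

m = -0.151

Lens 1: 1/d_i1 = 1/(11.0) − 1/(69.3) = 0.07648, so d_i1 = 13.08 cm; m₁ = −d_i1/d_o1 = -0.1887.
d_o2 = 9.81 − (13.08) = -3.270 cm (virtual object).
Lens 2: 1/d_i2 = 1/(13.0) − 1/(-3.270) = 0.3827, so d_i2 = 2.613 cm; m₂ = −d_i2/d_o2 = +0.7990.
m = m₁·m₂ = (-0.1887)(+0.7990) = -0.151.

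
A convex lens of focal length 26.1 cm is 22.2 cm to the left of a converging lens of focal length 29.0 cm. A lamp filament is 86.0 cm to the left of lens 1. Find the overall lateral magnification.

m = -0.285

Lens 1: 1/d_i1 = 1/(26.1) − 1/(86.0) = 0.02669, so d_i1 = 37.47 cm; m₁ = −d_i1/d_o1 = -0.4357.
d_o2 = 22.2 − (37.47) = -15.27 cm (virtual object).
Lens 2: 1/d_i2 = 1/(29.0) − 1/(-15.27) = 0.09997, so d_i2 = 10.00 cm; m₂ = −d_i2/d_o2 = +0.6551.
m = m₁·m₂ = (-0.4357)(+0.6551) = -0.285.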